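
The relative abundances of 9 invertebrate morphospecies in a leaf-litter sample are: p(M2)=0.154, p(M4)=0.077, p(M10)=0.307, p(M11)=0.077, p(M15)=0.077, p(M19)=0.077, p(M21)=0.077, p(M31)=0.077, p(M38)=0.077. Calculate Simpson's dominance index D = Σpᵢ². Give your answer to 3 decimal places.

0.159

D = 0.154² + 0.077² + 0.307² + 0.077² + 0.077² + 0.077² + 0.077² + 0.077² + 0.077² = 0.02372 + 0.00593 + 0.09425 + 0.00593 + 0.00593 + 0.00593 + 0.00593 + 0.00593 + 0.00593 = 0.15947 (working shown to 5 dp, full precision carried).
To 3 decimal places, D = 0.159.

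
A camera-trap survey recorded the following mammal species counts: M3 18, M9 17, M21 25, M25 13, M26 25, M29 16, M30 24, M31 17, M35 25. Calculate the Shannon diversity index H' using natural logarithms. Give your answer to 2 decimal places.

Total N = 18+17+25+13+25+16+24+17+25 = 180, so the proportions are 0.1, 0.0944, 0.1389, 0.0722, 0.1389, 0.0889, 0.1333, 0.0944, 0.1389 (working shown to 4 dp, full precision carried).
Each pᵢ ln pᵢ term: 0.1×(-2.3026)=-0.2303, 0.0944×(-2.3597)=-0.2229, 0.1389×(-1.9741)=-0.2742, 0.0722×(-2.6280)=-0.1898, 0.1389×(-1.9741)=-0.2742, 0.0889×(-2.4204)=-0.2151, 0.1333×(-2.0149)=-0.2687, 0.0944×(-2.3597)=-0.2229, 0.1389×(-1.9741)=-0.2742.
Sum = -2.1721, so H' = 2.17.

2.17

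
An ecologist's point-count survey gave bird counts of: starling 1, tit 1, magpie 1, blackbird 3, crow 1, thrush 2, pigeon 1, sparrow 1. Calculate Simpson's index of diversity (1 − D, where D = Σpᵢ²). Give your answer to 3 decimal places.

Total N = 1+1+1+3+1+2+1+1 = 11, so the proportions are 0.09091, 0.09091, 0.09091, 0.27273, 0.09091, 0.18182, 0.09091, 0.09091 (working shown to 5 dp, full precision carried).
D = 0.09091² + 0.09091² + 0.09091² + 0.27273² + 0.09091² + 0.18182² + 0.09091² + 0.09091² = 0.00826 + 0.00826 + 0.00826 + 0.07438 + 0.00826 + 0.03306 + 0.00826 + 0.00826 = 0.15702.
So 1 − D = 0.84298, i.e. 0.843 to 3 decimal places.

0.843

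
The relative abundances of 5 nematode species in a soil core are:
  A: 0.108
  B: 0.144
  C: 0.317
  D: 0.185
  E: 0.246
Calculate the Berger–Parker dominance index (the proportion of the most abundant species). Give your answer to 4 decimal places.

The largest proportion is 0.317, i.e. d = 0.3170 to 4 decimal places.

0.3170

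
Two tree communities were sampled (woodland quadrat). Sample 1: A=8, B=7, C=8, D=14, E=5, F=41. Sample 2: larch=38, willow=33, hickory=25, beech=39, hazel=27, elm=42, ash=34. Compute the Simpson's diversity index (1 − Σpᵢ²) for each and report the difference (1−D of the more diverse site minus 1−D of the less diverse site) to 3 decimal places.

0.155

Sample 1: N=83, proportions 0.09638554, 0.08433735, 0.09638554, 0.1686747, 0.06024096, 0.4939759, giving 1−D = 0.69821454 (working shown to 8 dp, full precision carried).
Sample 2: N=238, proportions 0.15966387, 0.13865546, 0.10504202, 0.16386555, 0.11344538, 0.17647059, 0.14285714, giving 1−D = 0.85297648.
Difference = |0.69821454 − 0.85297648| = 0.15476194, i.e. 0.155 to 3 decimal places.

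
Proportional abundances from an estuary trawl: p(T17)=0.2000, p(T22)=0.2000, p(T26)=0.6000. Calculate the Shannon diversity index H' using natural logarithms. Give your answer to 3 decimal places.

0.950

Each pᵢ ln pᵢ term (working shown to 5 dp, full precision carried): 0.2×(-1.60944)=-0.32189, 0.2×(-1.60944)=-0.32189, 0.6×(-0.51083)=-0.30650.
Sum = -0.95027, so H' = 0.950.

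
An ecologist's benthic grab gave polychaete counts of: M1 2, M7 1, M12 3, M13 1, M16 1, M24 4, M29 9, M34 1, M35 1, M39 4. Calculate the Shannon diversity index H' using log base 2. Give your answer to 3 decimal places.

Total N = 2+1+3+1+1+4+9+1+1+4 = 27, so the proportions are 0.07407, 0.03704, 0.11111, 0.03704, 0.03704, 0.14815, 0.33333, 0.03704, 0.03704, 0.14815 (working shown to 5 dp, full precision carried).
Each pᵢ log₂ pᵢ term: 0.07407×(-3.75489)=-0.27814, 0.03704×(-4.75489)=-0.17611, 0.11111×(-3.16993)=-0.35221, 0.03704×(-4.75489)=-0.17611, 0.03704×(-4.75489)=-0.17611, 0.14815×(-2.75489)=-0.40813, 0.33333×(-1.58496)=-0.52832, 0.03704×(-4.75489)=-0.17611, 0.03704×(-4.75489)=-0.17611, 0.14815×(-2.75489)=-0.40813.
Sum = -2.85547, so H' = 2.855.

2.855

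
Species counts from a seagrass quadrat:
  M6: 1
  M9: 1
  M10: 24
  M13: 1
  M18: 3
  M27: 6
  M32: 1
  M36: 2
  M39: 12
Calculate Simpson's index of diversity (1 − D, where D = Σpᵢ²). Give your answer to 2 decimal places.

Total N = 1+1+24+1+3+6+1+2+12 = 51, so the proportions are 0.0196, 0.0196, 0.4706, 0.0196, 0.0588, 0.1176, 0.0196, 0.0392, 0.2353 (working shown to 4 dp, full precision carried).
D = 0.0196² + 0.0196² + 0.4706² + 0.0196² + 0.0588² + 0.1176² + 0.0196² + 0.0392² + 0.2353² = 0.0004 + 0.0004 + 0.2215 + 0.0004 + 0.0035 + 0.0138 + 0.0004 + 0.0015 + 0.0554 = 0.2972.
So 1 − D = 0.7028, i.e. 0.70 to 2 decimal places.

0.70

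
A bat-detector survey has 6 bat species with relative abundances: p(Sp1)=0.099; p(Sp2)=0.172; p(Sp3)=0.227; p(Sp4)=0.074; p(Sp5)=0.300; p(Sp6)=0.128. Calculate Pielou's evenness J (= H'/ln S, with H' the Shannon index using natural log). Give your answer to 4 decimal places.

0.9406

H' = −Σ pᵢ ln pᵢ = −((-0.228951) + (-0.302765) + (-0.336597) + (-0.192673) + (-0.361192) + (-0.263133)) = 1.685310 (working shown to 6 dp, full precision carried).
With S = 6 species, ln S = 1.791759, so J = 1.685310/1.791759 = 0.940590, i.e. 0.9406 to 4 decimal places.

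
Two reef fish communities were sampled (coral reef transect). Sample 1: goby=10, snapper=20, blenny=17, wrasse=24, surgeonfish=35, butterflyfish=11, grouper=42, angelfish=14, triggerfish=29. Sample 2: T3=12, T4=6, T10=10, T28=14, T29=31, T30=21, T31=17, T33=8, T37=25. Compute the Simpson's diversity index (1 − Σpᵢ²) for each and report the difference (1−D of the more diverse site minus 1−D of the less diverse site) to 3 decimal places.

Sample 1: N=202, proportions 0.0495, 0.09901, 0.08416, 0.11881, 0.17327, 0.05446, 0.20792, 0.06931, 0.14356, giving 1−D = 0.86492 (working shown to 5 dp, full precision carried).
Sample 2: N=144, proportions 0.08333, 0.04167, 0.06944, 0.09722, 0.21528, 0.14583, 0.11806, 0.05556, 0.17361, giving 1−D = 0.86227.
Difference = |0.86492 − 0.86227| = 0.00265, i.e. 0.003 to 3 decimal places.

0.003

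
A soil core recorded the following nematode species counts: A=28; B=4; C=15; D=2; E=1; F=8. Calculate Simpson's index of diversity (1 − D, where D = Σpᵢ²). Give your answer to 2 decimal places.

0.67

Total N = 28+4+15+2+1+8 = 58, so the proportions are 0.4828, 0.069, 0.2586, 0.0345, 0.0172, 0.1379 (working shown to 4 dp, full precision carried).
D = 0.4828² + 0.069² + 0.2586² + 0.0345² + 0.0172² + 0.1379² = 0.2331 + 0.0048 + 0.0669 + 0.0012 + 0.0003 + 0.0190 = 0.3252.
So 1 − D = 0.6748, i.e. 0.67 to 2 decimal places.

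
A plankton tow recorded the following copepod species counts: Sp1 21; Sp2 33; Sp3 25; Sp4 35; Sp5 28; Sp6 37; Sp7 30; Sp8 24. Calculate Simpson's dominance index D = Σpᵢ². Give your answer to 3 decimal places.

Total N = 21+33+25+35+28+37+30+24 = 233, so the proportions are 0.09013, 0.14163, 0.1073, 0.15021, 0.12017, 0.1588, 0.12876, 0.103 (working shown to 5 dp, full precision carried).
D = 0.09013² + 0.14163² + 0.1073² + 0.15021² + 0.12017² + 0.1588² + 0.12876² + 0.103² = 0.00812 + 0.02006 + 0.01151 + 0.02256 + 0.01444 + 0.02522 + 0.01658 + 0.01061 = 0.12911.
To 3 decimal places, D = 0.129.

0.129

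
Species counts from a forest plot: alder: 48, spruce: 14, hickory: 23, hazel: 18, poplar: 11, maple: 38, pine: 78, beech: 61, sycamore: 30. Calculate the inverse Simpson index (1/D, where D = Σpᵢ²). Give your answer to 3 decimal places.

6.595

Total N = 48+14+23+18+11+38+78+61+30 = 321, so the proportions are 0.1495327, 0.0436137, 0.0716511, 0.0560748, 0.0342679, 0.1183801, 0.2429907, 0.1900312, 0.0934579 (working shown to 7 dp, full precision carried).
D = 0.1495327² + 0.0436137² + 0.0716511² + 0.0560748² + 0.0342679² + 0.1183801² + 0.2429907² + 0.1900312² + 0.0934579² = 0.0223600 + 0.0019022 + 0.0051339 + 0.0031444 + 0.0011743 + 0.0140138 + 0.0590445 + 0.0361118 + 0.0087344 = 0.1516193.
So 1/D = 6.59547, i.e. 6.595 to 3 decimal places.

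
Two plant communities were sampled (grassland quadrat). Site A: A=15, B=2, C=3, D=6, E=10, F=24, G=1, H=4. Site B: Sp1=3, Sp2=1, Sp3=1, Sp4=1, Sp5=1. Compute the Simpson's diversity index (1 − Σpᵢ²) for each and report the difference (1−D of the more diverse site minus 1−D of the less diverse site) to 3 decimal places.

Site A: N=65, proportions 0.23077, 0.03077, 0.04615, 0.09231, 0.15385, 0.36923, 0.01538, 0.06154, giving 1−D = 0.77112 (working shown to 5 dp, full precision carried).
Site B: N=7, proportions 0.42857, 0.14286, 0.14286, 0.14286, 0.14286, giving 1−D = 0.73469.
Difference = |0.77112 − 0.73469| = 0.03643, i.e. 0.036 to 3 decimal places.

0.036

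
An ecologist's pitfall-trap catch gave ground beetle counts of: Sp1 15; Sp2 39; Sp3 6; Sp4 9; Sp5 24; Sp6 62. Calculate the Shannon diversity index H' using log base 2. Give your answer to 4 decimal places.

Total N = 15+39+6+9+24+62 = 155, so the proportions are 0.096774, 0.251613, 0.03871, 0.058065, 0.154839, 0.4 (working shown to 6 dp, full precision carried).
Each pᵢ log₂ pᵢ term: 0.096774×(-3.369234)=-0.326055, 0.251613×(-1.990722)=-0.500891, 0.03871×(-4.691162)=-0.181593, 0.058065×(-4.106199)=-0.238424, 0.154839×(-2.691162)=-0.416696, 0.4×(-1.321928)=-0.528771.
Sum = -2.192431, so H' = 2.1924.

2.1924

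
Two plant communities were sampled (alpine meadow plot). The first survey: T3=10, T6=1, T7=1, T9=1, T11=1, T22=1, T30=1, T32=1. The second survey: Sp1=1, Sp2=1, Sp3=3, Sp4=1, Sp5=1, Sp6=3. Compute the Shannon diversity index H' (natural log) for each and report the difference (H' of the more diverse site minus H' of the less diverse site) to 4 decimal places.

The first survey: N=17, proportions 0.588235, 0.058824, 0.058824, 0.058824, 0.058824, 0.058824, 0.058824, 0.058824, giving H' = 1.478752 (working shown to 6 dp, full precision carried).
The second survey: N=10, proportions 0.1, 0.1, 0.3, 0.1, 0.1, 0.3, giving H' = 1.643418.
Difference = |1.478752 − 1.643418| = 0.164666, i.e. 0.1647 to 4 decimal places.

0.1647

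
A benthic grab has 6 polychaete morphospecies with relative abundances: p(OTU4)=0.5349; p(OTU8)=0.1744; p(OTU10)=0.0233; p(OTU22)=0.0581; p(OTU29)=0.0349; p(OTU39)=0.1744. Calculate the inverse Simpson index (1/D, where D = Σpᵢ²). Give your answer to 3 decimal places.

D = 0.5349² + 0.1744² + 0.0233² + 0.0581² + 0.0349² + 0.1744² = 0.286118 + 0.030415 + 0.000543 + 0.003376 + 0.001218 + 0.030415 = 0.352085 (working shown to 6 dp, full precision carried).
So 1/D = 2.84022, i.e. 2.840 to 3 decimal places.

2.840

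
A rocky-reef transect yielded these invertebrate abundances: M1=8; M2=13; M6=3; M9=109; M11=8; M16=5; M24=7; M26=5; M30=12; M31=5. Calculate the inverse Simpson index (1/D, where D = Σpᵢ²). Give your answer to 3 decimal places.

2.459

Total N = 8+13+3+109+8+5+7+5+12+5 = 175, so the proportions are 0.045714, 0.074286, 0.017143, 0.622857, 0.045714, 0.028571, 0.04, 0.028571, 0.068571, 0.028571 (working shown to 6 dp, full precision carried).
D = 0.045714² + 0.074286² + 0.017143² + 0.622857² + 0.045714² + 0.028571² + 0.04² + 0.028571² + 0.068571² + 0.028571² = 0.002090 + 0.005518 + 0.000294 + 0.387951 + 0.002090 + 0.000816 + 0.001600 + 0.000816 + 0.004702 + 0.000816 = 0.406694.
So 1/D = 2.45885, i.e. 2.459 to 3 decimal places.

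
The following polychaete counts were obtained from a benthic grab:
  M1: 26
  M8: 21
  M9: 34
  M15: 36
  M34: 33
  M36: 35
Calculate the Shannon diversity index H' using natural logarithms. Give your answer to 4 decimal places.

Total N = 26+21+34+36+33+35 = 185, so the proportions are 0.140541, 0.113514, 0.183784, 0.194595, 0.178378, 0.189189 (working shown to 6 dp, full precision carried).
Each pᵢ ln pᵢ term: 0.140541×(-1.962259)=-0.275777, 0.113514×(-2.175833)=-0.246986, 0.183784×(-1.693995)=-0.311329, 0.194595×(-1.636837)=-0.318520, 0.178378×(-1.723848)=-0.307497, 0.189189×(-1.665008)=-0.315001.
Sum = -1.775111, so H' = 1.7751.

1.7751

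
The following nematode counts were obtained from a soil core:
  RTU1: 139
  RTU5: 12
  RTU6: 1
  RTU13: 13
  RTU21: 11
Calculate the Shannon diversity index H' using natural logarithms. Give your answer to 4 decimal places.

0.7646

Total N = 139+12+1+13+11 = 176, so the proportions are 0.789773, 0.068182, 0.005682, 0.073864, 0.0625 (working shown to 6 dp, full precision carried).
Each pᵢ ln pᵢ term: 0.789773×(-0.236010)=-0.186394, 0.068182×(-2.685577)=-0.183108, 0.005682×(-5.170484)=-0.029378, 0.073864×(-2.605535)=-0.192454, 0.0625×(-2.772589)=-0.173287.
Sum = -0.764621, so H' = 0.7646.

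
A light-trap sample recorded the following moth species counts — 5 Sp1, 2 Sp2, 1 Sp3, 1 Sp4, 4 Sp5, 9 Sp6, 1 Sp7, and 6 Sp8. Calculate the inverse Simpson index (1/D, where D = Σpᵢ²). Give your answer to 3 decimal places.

5.097

Total N = 5+2+1+1+4+9+1+6 = 29, so the proportions are 0.1724138, 0.0689655, 0.0344828, 0.0344828, 0.137931, 0.3103448, 0.0344828, 0.2068966 (working shown to 7 dp, full precision carried).
D = 0.1724138² + 0.0689655² + 0.0344828² + 0.0344828² + 0.137931² + 0.3103448² + 0.0344828² + 0.2068966² = 0.0297265 + 0.0047562 + 0.0011891 + 0.0011891 + 0.0190250 + 0.0963139 + 0.0011891 + 0.0428062 = 0.1961950.
So 1/D = 5.09697, i.e. 5.097 to 3 decimal places.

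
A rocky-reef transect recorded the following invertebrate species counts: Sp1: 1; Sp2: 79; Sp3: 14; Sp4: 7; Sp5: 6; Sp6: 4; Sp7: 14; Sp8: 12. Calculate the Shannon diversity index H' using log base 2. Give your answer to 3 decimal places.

2.056

Total N = 1+79+14+7+6+4+14+12 = 137, so the proportions are 0.0073, 0.57664, 0.10219, 0.05109, 0.0438, 0.0292, 0.10219, 0.08759 (working shown to 5 dp, full precision carried).
Each pᵢ log₂ pᵢ term: 0.0073×(-7.09803)=-0.05181, 0.57664×(-0.79425)=-0.45800, 0.10219×(-3.29068)=-0.33627, 0.05109×(-4.29068)=-0.21923, 0.0438×(-4.51307)=-0.19765, 0.0292×(-5.09803)=-0.14885, 0.10219×(-3.29068)=-0.33627, 0.08759×(-3.51307)=-0.30771.
Sum = -2.05580, so H' = 2.056.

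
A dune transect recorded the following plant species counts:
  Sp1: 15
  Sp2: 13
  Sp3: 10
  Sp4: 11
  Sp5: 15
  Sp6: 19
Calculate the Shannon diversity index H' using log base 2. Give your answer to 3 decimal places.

Total N = 15+13+10+11+15+19 = 83, so the proportions are 0.18072, 0.15663, 0.12048, 0.13253, 0.18072, 0.22892 (working shown to 5 dp, full precision carried).
Each pᵢ log₂ pᵢ term: 0.18072×(-2.46815)=-0.44605, 0.15663×(-2.67460)=-0.41891, 0.12048×(-3.05311)=-0.36784, 0.13253×(-2.91561)=-0.38641, 0.18072×(-2.46815)=-0.44605, 0.22892×(-2.12711)=-0.48693.
Sum = -2.55220, so H' = 2.552.

2.552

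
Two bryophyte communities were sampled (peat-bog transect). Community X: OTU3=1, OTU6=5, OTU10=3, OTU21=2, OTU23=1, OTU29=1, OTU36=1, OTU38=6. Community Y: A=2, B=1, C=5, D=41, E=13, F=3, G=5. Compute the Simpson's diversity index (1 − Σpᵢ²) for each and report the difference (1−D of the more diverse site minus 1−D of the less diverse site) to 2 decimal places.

Community X: N=20, proportions 0.05, 0.25, 0.15, 0.1, 0.05, 0.05, 0.05, 0.3, giving 1−D = 0.8050 (working shown to 4 dp, full precision carried).
Community Y: N=70, proportions 0.0286, 0.0143, 0.0714, 0.5857, 0.1857, 0.0429, 0.0714, giving 1−D = 0.6094.
Difference = |0.8050 − 0.6094| = 0.1956, i.e. 0.20 to 2 decimal places.

0.20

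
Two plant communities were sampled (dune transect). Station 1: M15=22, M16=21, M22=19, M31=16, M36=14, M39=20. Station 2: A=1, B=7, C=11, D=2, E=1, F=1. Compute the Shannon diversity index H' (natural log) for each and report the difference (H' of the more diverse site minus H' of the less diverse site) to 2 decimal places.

Station 1: N=112, proportions 0.1964, 0.1875, 0.1696, 0.1429, 0.125, 0.1786, giving H' = 1.7801 (working shown to 4 dp, full precision carried).
Station 2: N=23, proportions 0.0435, 0.3043, 0.4783, 0.087, 0.0435, 0.0435, giving H' = 1.3362.
Difference = |1.7801 − 1.3362| = 0.4439, i.e. 0.44 to 2 decimal places.

0.44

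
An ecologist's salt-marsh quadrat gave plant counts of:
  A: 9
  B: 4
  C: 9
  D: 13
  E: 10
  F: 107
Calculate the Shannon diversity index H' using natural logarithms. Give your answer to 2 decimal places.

Total N = 9+4+9+13+10+107 = 152, so the proportions are 0.0592, 0.0263, 0.0592, 0.0855, 0.0658, 0.7039 (working shown to 4 dp, full precision carried).
Each pᵢ ln pᵢ term: 0.0592×(-2.8267)=-0.1674, 0.0263×(-3.6376)=-0.0957, 0.0592×(-2.8267)=-0.1674, 0.0855×(-2.4589)=-0.2103, 0.0658×(-2.7213)=-0.1790, 0.7039×(-0.3511)=-0.2471.
Sum = -1.0669, so H' = 1.07.

1.07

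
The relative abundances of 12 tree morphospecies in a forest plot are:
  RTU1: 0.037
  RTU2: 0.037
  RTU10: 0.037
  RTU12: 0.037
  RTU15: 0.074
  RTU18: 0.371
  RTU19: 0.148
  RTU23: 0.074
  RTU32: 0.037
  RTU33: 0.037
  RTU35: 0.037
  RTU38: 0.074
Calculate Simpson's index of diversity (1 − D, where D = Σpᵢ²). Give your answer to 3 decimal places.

0.814

D = 0.037² + 0.037² + 0.037² + 0.037² + 0.074² + 0.371² + 0.148² + 0.074² + 0.037² + 0.037² + 0.037² + 0.074² = 0.00137 + 0.00137 + 0.00137 + 0.00137 + 0.00548 + 0.13764 + 0.02190 + 0.00548 + 0.00137 + 0.00137 + 0.00137 + 0.00548 = 0.18556 (working shown to 5 dp, full precision carried).
So 1 − D = 0.81444, i.e. 0.814 to 3 decimal places.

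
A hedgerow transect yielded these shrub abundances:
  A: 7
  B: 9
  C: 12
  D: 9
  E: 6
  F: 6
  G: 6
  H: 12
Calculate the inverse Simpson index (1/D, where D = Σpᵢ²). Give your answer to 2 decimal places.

Total N = 7+9+12+9+6+6+6+12 = 67, so the proportions are 0.104478, 0.134328, 0.179104, 0.134328, 0.089552, 0.089552, 0.089552, 0.179104 (working shown to 6 dp, full precision carried).
D = 0.104478² + 0.134328² + 0.179104² + 0.134328² + 0.089552² + 0.089552² + 0.089552² + 0.179104² = 0.010916 + 0.018044 + 0.032078 + 0.018044 + 0.008020 + 0.008020 + 0.008020 + 0.032078 = 0.135219.
So 1/D = 7.3954, i.e. 7.40 to 2 decimal places.

7.40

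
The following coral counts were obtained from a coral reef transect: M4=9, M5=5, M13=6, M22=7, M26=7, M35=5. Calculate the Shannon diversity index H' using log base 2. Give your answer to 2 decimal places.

2.55

Total N = 9+5+6+7+7+5 = 39, so the proportions are 0.2308, 0.1282, 0.1538, 0.1795, 0.1795, 0.1282 (working shown to 4 dp, full precision carried).
Each pᵢ log₂ pᵢ term: 0.2308×(-2.1155)=-0.4882, 0.1282×(-2.9635)=-0.3799, 0.1538×(-2.7004)=-0.4155, 0.1795×(-2.4780)=-0.4448, 0.1795×(-2.4780)=-0.4448, 0.1282×(-2.9635)=-0.3799.
Sum = -2.5531, so H' = 2.55.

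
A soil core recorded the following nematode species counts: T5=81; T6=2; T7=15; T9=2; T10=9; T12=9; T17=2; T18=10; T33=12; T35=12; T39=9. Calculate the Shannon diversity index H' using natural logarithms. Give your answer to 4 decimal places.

Total N = 81+2+15+2+9+9+2+10+12+12+9 = 163, so the proportions are 0.496933, 0.01227, 0.092025, 0.01227, 0.055215, 0.055215, 0.01227, 0.06135, 0.07362, 0.07362, 0.055215 (working shown to 6 dp, full precision carried).
Each pᵢ ln pᵢ term: 0.496933×(-0.699301)=-0.347505, 0.01227×(-4.400603)=-0.053995, 0.092025×(-2.385700)=-0.219543, 0.01227×(-4.400603)=-0.053995, 0.055215×(-2.896526)=-0.159931, 0.055215×(-2.896526)=-0.159931, 0.01227×(-4.400603)=-0.053995, 0.06135×(-2.791165)=-0.171237, 0.07362×(-2.608844)=-0.192062, 0.07362×(-2.608844)=-0.192062, 0.055215×(-2.896526)=-0.159931.
Sum = -1.764188, so H' = 1.7642.

1.7642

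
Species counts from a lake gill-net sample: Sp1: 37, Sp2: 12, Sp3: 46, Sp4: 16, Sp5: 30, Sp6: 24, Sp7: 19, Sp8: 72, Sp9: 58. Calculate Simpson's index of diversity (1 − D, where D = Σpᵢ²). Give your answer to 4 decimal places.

Total N = 37+12+46+16+30+24+19+72+58 = 314, so the proportions are 0.117834, 0.038217, 0.146497, 0.050955, 0.095541, 0.076433, 0.06051, 0.229299, 0.184713 (working shown to 6 dp, full precision carried).
D = 0.117834² + 0.038217² + 0.146497² + 0.050955² + 0.095541² + 0.076433² + 0.06051² + 0.229299² + 0.184713² = 0.013885 + 0.001461 + 0.021461 + 0.002596 + 0.009128 + 0.005842 + 0.003661 + 0.052578 + 0.034119 = 0.144732.
So 1 − D = 0.855268, i.e. 0.8553 to 4 decimal places.

0.8553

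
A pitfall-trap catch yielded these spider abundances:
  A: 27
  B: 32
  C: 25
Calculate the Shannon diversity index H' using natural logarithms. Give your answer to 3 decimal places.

1.093

Total N = 27+32+25 = 84, so the proportions are 0.32143, 0.38095, 0.29762 (working shown to 5 dp, full precision carried).
Each pᵢ ln pᵢ term: 0.32143×(-1.13498)=-0.36481, 0.38095×(-0.96508)=-0.36765, 0.29762×(-1.21194)=-0.36070.
Sum = -1.09316, so H' = 1.093.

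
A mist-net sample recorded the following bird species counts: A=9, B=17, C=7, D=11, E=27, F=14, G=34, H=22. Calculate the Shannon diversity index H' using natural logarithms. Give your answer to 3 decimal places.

Total N = 9+17+7+11+27+14+34+22 = 141, so the proportions are 0.06383, 0.12057, 0.04965, 0.07801, 0.19149, 0.09929, 0.24113, 0.15603 (working shown to 5 dp, full precision carried).
Each pᵢ ln pᵢ term: 0.06383×(-2.75154)=-0.17563, 0.12057×(-2.11555)=-0.25507, 0.04965×(-3.00285)=-0.14908, 0.07801×(-2.55086)=-0.19900, 0.19149×(-1.65292)=-0.31652, 0.09929×(-2.30970)=-0.22933, 0.24113×(-1.42240)=-0.34299, 0.15603×(-1.85772)=-0.28986.
Sum = -1.95747, so H' = 1.957.

1.957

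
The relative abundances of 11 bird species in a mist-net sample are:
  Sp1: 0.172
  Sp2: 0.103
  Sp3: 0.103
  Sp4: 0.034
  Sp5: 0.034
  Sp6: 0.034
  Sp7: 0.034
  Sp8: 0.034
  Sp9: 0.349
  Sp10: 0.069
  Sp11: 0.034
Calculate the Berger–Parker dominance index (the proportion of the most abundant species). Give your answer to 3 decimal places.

0.349

The largest proportion is 0.349, i.e. d = 0.349 to 3 decimal places.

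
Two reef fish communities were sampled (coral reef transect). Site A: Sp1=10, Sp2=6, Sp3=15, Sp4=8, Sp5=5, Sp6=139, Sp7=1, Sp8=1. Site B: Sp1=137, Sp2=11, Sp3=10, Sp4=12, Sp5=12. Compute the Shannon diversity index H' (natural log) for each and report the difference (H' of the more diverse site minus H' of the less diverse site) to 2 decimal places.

0.08

Site A: N=185, proportions 0.0541, 0.0324, 0.0811, 0.0432, 0.027, 0.7514, 0.0054, 0.0054, giving H' = 0.9773 (working shown to 4 dp, full precision carried).
Site B: N=182, proportions 0.7527, 0.0604, 0.0549, 0.0659, 0.0659, giving H' = 0.9014.
Difference = |0.9773 − 0.9014| = 0.0759, i.e. 0.08 to 2 decimal places.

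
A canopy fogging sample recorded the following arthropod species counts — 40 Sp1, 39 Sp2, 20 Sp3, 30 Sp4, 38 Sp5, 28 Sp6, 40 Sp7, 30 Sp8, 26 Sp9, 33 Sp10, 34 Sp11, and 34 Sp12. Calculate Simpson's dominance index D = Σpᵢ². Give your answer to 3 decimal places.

Total N = 40+39+20+30+38+28+40+30+26+33+34+34 = 392, so the proportions are 0.10204, 0.09949, 0.05102, 0.07653, 0.09694, 0.07143, 0.10204, 0.07653, 0.06633, 0.08418, 0.08673, 0.08673 (working shown to 5 dp, full precision carried).
D = 0.10204² + 0.09949² + 0.05102² + 0.07653² + 0.09694² + 0.07143² + 0.10204² + 0.07653² + 0.06633² + 0.08418² + 0.08673² + 0.08673² = 0.01041 + 0.00990 + 0.00260 + 0.00586 + 0.00940 + 0.00510 + 0.01041 + 0.00586 + 0.00440 + 0.00709 + 0.00752 + 0.00752 = 0.08607.
To 3 decimal places, D = 0.086.

0.086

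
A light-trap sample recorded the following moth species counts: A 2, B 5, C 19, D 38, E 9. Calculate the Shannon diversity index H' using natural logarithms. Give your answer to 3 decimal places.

Total N = 2+5+19+38+9 = 73, so the proportions are 0.0274, 0.06849, 0.26027, 0.52055, 0.12329 (working shown to 5 dp, full precision carried).
Each pᵢ ln pᵢ term: 0.0274×(-3.59731)=-0.09856, 0.06849×(-2.68102)=-0.18363, 0.26027×(-1.34602)=-0.35033, 0.52055×(-0.65287)=-0.33985, 0.12329×(-2.09323)=-0.25807.
Sum = -1.23044, so H' = 1.230.

1.230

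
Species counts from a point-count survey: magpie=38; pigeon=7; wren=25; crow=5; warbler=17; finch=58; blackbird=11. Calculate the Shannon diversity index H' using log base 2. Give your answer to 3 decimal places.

Total N = 38+7+25+5+17+58+11 = 161, so the proportions are 0.23602, 0.04348, 0.15528, 0.03106, 0.10559, 0.36025, 0.06832 (working shown to 5 dp, full precision carried).
Each pᵢ log₂ pᵢ term: 0.23602×(-2.08299)=-0.49164, 0.04348×(-4.52356)=-0.19668, 0.15528×(-2.68706)=-0.41725, 0.03106×(-5.00899)=-0.15556, 0.10559×(-3.24345)=-0.34248, 0.36025×(-1.47294)=-0.53062, 0.06832×(-3.87149)=-0.26451.
Sum = -2.39873, so H' = 2.399.

2.399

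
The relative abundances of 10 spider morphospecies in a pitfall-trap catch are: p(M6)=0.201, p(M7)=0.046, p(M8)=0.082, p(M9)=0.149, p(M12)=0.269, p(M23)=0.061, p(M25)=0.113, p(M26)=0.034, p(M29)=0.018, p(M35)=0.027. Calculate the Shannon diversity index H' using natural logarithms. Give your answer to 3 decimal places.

Each pᵢ ln pᵢ term (working shown to 5 dp, full precision carried): 0.201×(-1.60445)=-0.32249, 0.046×(-3.07911)=-0.14164, 0.082×(-2.50104)=-0.20508, 0.149×(-1.90381)=-0.28367, 0.269×(-1.31304)=-0.35321, 0.061×(-2.79688)=-0.17061, 0.113×(-2.18037)=-0.24638, 0.034×(-3.38139)=-0.11497, 0.018×(-4.01738)=-0.07231, 0.027×(-3.61192)=-0.09752.
Sum = -2.00789, so H' = 2.008.

2.008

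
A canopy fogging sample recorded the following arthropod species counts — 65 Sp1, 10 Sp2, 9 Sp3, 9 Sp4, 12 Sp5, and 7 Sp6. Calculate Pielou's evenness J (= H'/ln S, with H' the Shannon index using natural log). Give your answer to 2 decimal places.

0.75

Total N = 65+10+9+9+12+7 = 112, so the proportions are 0.5804, 0.0893, 0.0804, 0.0804, 0.1071, 0.0625 (working shown to 4 dp, full precision carried).
H' = −Σ pᵢ ln pᵢ = −((-0.3158) + (-0.2157) + (-0.2026) + (-0.2026) + (-0.2393) + (-0.1733)) = 1.3493.
With S = 6 species, ln S = 1.7918, so J = 1.3493/1.7918 = 0.7531, i.e. 0.75 to 2 decimal places.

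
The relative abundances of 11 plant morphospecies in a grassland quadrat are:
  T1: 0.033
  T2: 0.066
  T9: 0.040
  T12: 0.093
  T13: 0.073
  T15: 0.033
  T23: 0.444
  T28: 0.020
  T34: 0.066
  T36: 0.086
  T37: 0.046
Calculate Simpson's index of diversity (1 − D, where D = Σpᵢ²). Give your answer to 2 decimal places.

0.77

D = 0.033² + 0.066² + 0.04² + 0.093² + 0.073² + 0.033² + 0.444² + 0.02² + 0.066² + 0.086² + 0.046² = 0.0011 + 0.0044 + 0.0016 + 0.0086 + 0.0053 + 0.0011 + 0.1971 + 0.0004 + 0.0044 + 0.0074 + 0.0021 = 0.2335 (working shown to 4 dp, full precision carried).
So 1 − D = 0.7665, i.e. 0.77 to 2 decimal places.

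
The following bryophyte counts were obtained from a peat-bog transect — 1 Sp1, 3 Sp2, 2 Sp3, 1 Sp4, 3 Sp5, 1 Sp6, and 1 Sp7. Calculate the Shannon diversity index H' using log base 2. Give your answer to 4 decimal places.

Total N = 1+3+2+1+3+1+1 = 12, so the proportions are 0.083333, 0.25, 0.166667, 0.083333, 0.25, 0.083333, 0.083333 (working shown to 6 dp, full precision carried).
Each pᵢ log₂ pᵢ term: 0.083333×(-3.584963)=-0.298747, 0.25×(-2.000000)=-0.500000, 0.166667×(-2.584963)=-0.430827, 0.083333×(-3.584963)=-0.298747, 0.25×(-2.000000)=-0.500000, 0.083333×(-3.584963)=-0.298747, 0.083333×(-3.584963)=-0.298747.
Sum = -2.625815, so H' = 2.6258.

2.6258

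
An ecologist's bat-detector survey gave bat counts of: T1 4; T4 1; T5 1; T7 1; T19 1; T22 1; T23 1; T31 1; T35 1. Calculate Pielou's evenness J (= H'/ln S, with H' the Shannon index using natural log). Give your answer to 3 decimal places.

0.921

Total N = 4+1+1+1+1+1+1+1+1 = 12, so the proportions are 0.33333, 0.08333, 0.08333, 0.08333, 0.08333, 0.08333, 0.08333, 0.08333, 0.08333 (working shown to 5 dp, full precision carried).
H' = −Σ pᵢ ln pᵢ = −((-0.36620) + (-0.20708) + (-0.20708) + (-0.20708) + (-0.20708) + (-0.20708) + (-0.20708) + (-0.20708) + (-0.20708)) = 2.02281.
With S = 9 species, ln S = 2.19722, so J = 2.02281/2.19722 = 0.92062, i.e. 0.921 to 3 decimal places.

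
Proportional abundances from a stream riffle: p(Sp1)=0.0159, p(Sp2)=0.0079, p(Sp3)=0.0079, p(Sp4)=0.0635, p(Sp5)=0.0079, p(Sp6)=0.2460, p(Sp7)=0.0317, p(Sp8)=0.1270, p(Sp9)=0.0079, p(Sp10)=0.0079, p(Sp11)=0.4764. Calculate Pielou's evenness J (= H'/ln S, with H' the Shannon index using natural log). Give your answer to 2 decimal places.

H' = −Σ pᵢ ln pᵢ = −((-0.0658) + (-0.0382) + (-0.0382) + (-0.1751) + (-0.0382) + (-0.3450) + (-0.1094) + (-0.2621) + (-0.0382) + (-0.0382) + (-0.3532)) = 1.5018 (working shown to 4 dp, full precision carried).
With S = 11 species, ln S = 2.3979, so J = 1.5018/2.3979 = 0.6263, i.e. 0.63 to 2 decimal places.

0.63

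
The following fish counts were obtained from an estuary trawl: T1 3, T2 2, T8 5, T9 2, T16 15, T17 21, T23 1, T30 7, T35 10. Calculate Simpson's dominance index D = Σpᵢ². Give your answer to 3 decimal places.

0.197

Total N = 3+2+5+2+15+21+1+7+10 = 66, so the proportions are 0.04545, 0.0303, 0.07576, 0.0303, 0.22727, 0.31818, 0.01515, 0.10606, 0.15152 (working shown to 5 dp, full precision carried).
D = 0.04545² + 0.0303² + 0.07576² + 0.0303² + 0.22727² + 0.31818² + 0.01515² + 0.10606² + 0.15152² = 0.00207 + 0.00092 + 0.00574 + 0.00092 + 0.05165 + 0.10124 + 0.00023 + 0.01125 + 0.02296 = 0.19697.
To 3 decimal places, D = 0.197.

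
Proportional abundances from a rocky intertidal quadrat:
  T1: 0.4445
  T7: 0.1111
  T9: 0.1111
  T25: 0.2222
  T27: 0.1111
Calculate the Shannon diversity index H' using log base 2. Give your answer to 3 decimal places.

2.059

Each pᵢ log₂ pᵢ term (working shown to 5 dp, full precision carried): 0.4445×(-1.16974)=-0.51995, 0.1111×(-3.17007)=-0.35219, 0.1111×(-3.17007)=-0.35219, 0.2222×(-2.17007)=-0.48219, 0.1111×(-3.17007)=-0.35219.
Sum = -2.05872, so H' = 2.059.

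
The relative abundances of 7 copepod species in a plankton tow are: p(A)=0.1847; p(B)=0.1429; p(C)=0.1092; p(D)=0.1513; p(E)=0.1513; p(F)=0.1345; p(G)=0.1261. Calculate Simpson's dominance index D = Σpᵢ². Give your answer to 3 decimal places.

D = 0.1847² + 0.1429² + 0.1092² + 0.1513² + 0.1513² + 0.1345² + 0.1261² = 0.03411 + 0.02042 + 0.01192 + 0.02289 + 0.02289 + 0.01809 + 0.01590 = 0.14623 (working shown to 5 dp, full precision carried).
To 3 decimal places, D = 0.146.

0.146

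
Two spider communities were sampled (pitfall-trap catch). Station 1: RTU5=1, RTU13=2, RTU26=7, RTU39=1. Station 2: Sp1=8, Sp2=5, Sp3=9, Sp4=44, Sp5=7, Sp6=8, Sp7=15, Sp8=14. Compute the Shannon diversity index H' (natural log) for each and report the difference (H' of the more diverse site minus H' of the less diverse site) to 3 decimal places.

0.769

Station 1: N=11, proportions 0.09091, 0.18182, 0.63636, 0.09091, giving H' = 1.03356 (working shown to 5 dp, full precision carried).
Station 2: N=110, proportions 0.07273, 0.04545, 0.08182, 0.4, 0.06364, 0.07273, 0.13636, 0.12727, giving H' = 1.80242.
Difference = |1.03356 − 1.80242| = 0.76886, i.e. 0.769 to 3 decimal places.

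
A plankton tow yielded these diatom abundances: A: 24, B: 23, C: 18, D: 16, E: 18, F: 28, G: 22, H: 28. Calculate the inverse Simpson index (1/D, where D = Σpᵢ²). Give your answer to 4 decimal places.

Total N = 24+23+18+16+18+28+22+28 = 177, so the proportions are 0.13559322, 0.1299435, 0.10169492, 0.09039548, 0.10169492, 0.15819209, 0.12429379, 0.15819209 (working shown to 8 dp, full precision carried).
D = 0.13559322² + 0.1299435² + 0.10169492² + 0.09039548² + 0.10169492² + 0.15819209² + 0.12429379² + 0.15819209² = 0.01838552 + 0.01688531 + 0.01034186 + 0.00817134 + 0.01034186 + 0.02502474 + 0.01544895 + 0.02502474 = 0.12962431.
So 1/D = 7.714602, i.e. 7.7146 to 4 decimal places.

7.7146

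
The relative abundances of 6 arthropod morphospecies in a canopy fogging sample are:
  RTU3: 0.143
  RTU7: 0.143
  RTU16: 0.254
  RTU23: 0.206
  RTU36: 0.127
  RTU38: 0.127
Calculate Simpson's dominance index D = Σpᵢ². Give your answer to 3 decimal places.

0.180

D = 0.143² + 0.143² + 0.254² + 0.206² + 0.127² + 0.127² = 0.02045 + 0.02045 + 0.06452 + 0.04244 + 0.01613 + 0.01613 = 0.18011 (working shown to 5 dp, full precision carried).
To 3 decimal places, D = 0.180.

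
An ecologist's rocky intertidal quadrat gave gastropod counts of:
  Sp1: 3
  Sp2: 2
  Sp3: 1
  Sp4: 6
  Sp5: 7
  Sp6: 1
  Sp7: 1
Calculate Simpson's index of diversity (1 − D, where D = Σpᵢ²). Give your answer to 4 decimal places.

Total N = 3+2+1+6+7+1+1 = 21, so the proportions are 0.142857, 0.095238, 0.047619, 0.285714, 0.333333, 0.047619, 0.047619 (working shown to 6 dp, full precision carried).
D = 0.142857² + 0.095238² + 0.047619² + 0.285714² + 0.333333² + 0.047619² + 0.047619² = 0.020408 + 0.009070 + 0.002268 + 0.081633 + 0.111111 + 0.002268 + 0.002268 = 0.229025.
So 1 − D = 0.770975, i.e. 0.7710 to 4 decimal places.

0.7710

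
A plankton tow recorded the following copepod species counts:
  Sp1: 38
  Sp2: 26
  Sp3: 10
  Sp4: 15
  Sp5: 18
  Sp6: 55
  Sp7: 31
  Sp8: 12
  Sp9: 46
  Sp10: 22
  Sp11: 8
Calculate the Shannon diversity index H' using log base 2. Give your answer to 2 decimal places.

Total N = 38+26+10+15+18+55+31+12+46+22+8 = 281, so the proportions are 0.1352, 0.0925, 0.0356, 0.0534, 0.0641, 0.1957, 0.1103, 0.0427, 0.1637, 0.0783, 0.0285 (working shown to 4 dp, full precision carried).
Each pᵢ log₂ pᵢ term: 0.1352×(-2.8865)=-0.3903, 0.0925×(-3.4340)=-0.3177, 0.0356×(-4.8125)=-0.1713, 0.0534×(-4.2275)=-0.2257, 0.0641×(-3.9645)=-0.2540, 0.1957×(-2.3531)=-0.4606, 0.1103×(-3.1802)=-0.3508, 0.0427×(-4.5495)=-0.1943, 0.1637×(-2.6109)=-0.4274, 0.0783×(-3.6750)=-0.2877, 0.0285×(-5.1344)=-0.1462.
Sum = -3.2260, so H' = 3.23.

3.23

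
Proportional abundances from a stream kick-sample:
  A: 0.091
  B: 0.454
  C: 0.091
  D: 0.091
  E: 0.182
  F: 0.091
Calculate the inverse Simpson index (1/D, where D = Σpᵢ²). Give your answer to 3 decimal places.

D = 0.091² + 0.454² + 0.091² + 0.091² + 0.182² + 0.091² = 0.0082810 + 0.2061160 + 0.0082810 + 0.0082810 + 0.0331240 + 0.0082810 = 0.2723640 (working shown to 7 dp, full precision carried).
So 1/D = 3.67156, i.e. 3.672 to 3 decimal places.

3.672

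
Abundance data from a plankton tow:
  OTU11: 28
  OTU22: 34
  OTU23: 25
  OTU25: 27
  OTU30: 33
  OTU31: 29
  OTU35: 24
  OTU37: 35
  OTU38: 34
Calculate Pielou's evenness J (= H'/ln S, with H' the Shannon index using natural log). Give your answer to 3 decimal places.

Total N = 28+34+25+27+33+29+24+35+34 = 269, so the proportions are 0.10409, 0.12639, 0.09294, 0.10037, 0.12268, 0.10781, 0.08922, 0.13011, 0.12639 (working shown to 5 dp, full precision carried).
H' = −Σ pᵢ ln pᵢ = −((-0.23550) + (-0.26143) + (-0.22080) + (-0.23074) + (-0.25740) + (-0.24013) + (-0.21561) + (-0.26534) + (-0.26143)) = 2.18839.
With S = 9 species, ln S = 2.19722, so J = 2.18839/2.19722 = 0.99598, i.e. 0.996 to 3 decimal places.

0.996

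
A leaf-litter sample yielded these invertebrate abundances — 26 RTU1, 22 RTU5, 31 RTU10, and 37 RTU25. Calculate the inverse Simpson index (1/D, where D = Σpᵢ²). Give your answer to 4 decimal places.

Total N = 26+22+31+37 = 116, so the proportions are 0.22413793, 0.18965517, 0.26724138, 0.31896552 (working shown to 8 dp, full precision carried).
D = 0.22413793² + 0.18965517² + 0.26724138² + 0.31896552² = 0.05023781 + 0.03596908 + 0.07141795 + 0.10173900 = 0.25936385.
So 1/D = 3.855587, i.e. 3.8556 to 4 decimal places.

3.8556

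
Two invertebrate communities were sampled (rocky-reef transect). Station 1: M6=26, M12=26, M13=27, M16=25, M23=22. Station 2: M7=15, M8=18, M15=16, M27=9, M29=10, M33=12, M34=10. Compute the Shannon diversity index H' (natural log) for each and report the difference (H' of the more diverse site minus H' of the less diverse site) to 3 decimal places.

Station 1: N=126, proportions 0.20635, 0.20635, 0.21429, 0.19841, 0.1746, giving H' = 1.60705 (working shown to 5 dp, full precision carried).
Station 2: N=90, proportions 0.16667, 0.2, 0.17778, 0.1, 0.11111, 0.13333, 0.11111, giving H' = 1.91476.
Difference = |1.60705 − 1.91476| = 0.30771, i.e. 0.308 to 3 decimal places.

0.308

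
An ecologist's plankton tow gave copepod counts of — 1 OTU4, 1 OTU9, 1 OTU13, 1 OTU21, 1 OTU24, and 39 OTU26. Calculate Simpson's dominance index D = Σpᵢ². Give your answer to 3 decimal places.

Total N = 1+1+1+1+1+39 = 44, so the proportions are 0.02273, 0.02273, 0.02273, 0.02273, 0.02273, 0.88636 (working shown to 5 dp, full precision carried).
D = 0.02273² + 0.02273² + 0.02273² + 0.02273² + 0.02273² + 0.88636² = 0.00052 + 0.00052 + 0.00052 + 0.00052 + 0.00052 + 0.78564 = 0.78822.
To 3 decimal places, D = 0.788.

0.788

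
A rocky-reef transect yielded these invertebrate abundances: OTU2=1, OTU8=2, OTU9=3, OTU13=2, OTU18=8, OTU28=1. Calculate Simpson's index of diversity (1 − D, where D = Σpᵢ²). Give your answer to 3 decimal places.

Total N = 1+2+3+2+8+1 = 17, so the proportions are 0.05882, 0.11765, 0.17647, 0.11765, 0.47059, 0.05882 (working shown to 5 dp, full precision carried).
D = 0.05882² + 0.11765² + 0.17647² + 0.11765² + 0.47059² + 0.05882² = 0.00346 + 0.01384 + 0.03114 + 0.01384 + 0.22145 + 0.00346 = 0.28720.
So 1 − D = 0.71280, i.e. 0.713 to 3 decimal places.

0.713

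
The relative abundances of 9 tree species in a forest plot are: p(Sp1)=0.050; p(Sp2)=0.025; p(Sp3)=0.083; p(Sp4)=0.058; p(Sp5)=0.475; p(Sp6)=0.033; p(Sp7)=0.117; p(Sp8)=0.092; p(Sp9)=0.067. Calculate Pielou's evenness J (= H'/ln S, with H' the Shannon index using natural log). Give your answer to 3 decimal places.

H' = −Σ pᵢ ln pᵢ = −((-0.14979) + (-0.09222) + (-0.20658) + (-0.16514) + (-0.35361) + (-0.11257) + (-0.25103) + (-0.21951) + (-0.18111)) = 1.73156 (working shown to 5 dp, full precision carried).
With S = 9 species, ln S = 2.19722, so J = 1.73156/2.19722 = 0.78807, i.e. 0.788 to 3 decimal places.

0.788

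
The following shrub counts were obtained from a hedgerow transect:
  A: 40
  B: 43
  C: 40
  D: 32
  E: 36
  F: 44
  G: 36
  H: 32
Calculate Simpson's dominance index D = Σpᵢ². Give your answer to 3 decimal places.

0.127

Total N = 40+43+40+32+36+44+36+32 = 303, so the proportions are 0.13201, 0.14191, 0.13201, 0.10561, 0.11881, 0.14521, 0.11881, 0.10561 (working shown to 5 dp, full precision carried).
D = 0.13201² + 0.14191² + 0.13201² + 0.10561² + 0.11881² + 0.14521² + 0.11881² + 0.10561² = 0.01743 + 0.02014 + 0.01743 + 0.01115 + 0.01412 + 0.02109 + 0.01412 + 0.01115 = 0.12662.
To 3 decimal places, D = 0.127.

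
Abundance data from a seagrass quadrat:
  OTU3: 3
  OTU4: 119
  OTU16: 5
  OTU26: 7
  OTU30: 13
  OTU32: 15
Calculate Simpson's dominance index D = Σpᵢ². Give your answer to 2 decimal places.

Total N = 3+119+5+7+13+15 = 162, so the proportions are 0.0185, 0.7346, 0.0309, 0.0432, 0.0802, 0.0926 (working shown to 4 dp, full precision carried).
D = 0.0185² + 0.7346² + 0.0309² + 0.0432² + 0.0802² + 0.0926² = 0.0003 + 0.5396 + 0.0010 + 0.0019 + 0.0064 + 0.0086 = 0.5578.
To 2 decimal places, D = 0.56.

0.56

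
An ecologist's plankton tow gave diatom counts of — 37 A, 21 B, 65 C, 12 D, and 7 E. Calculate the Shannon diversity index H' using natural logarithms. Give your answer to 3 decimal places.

1.348

Total N = 37+21+65+12+7 = 142, so the proportions are 0.26056, 0.14789, 0.45775, 0.08451, 0.0493 (working shown to 5 dp, full precision carried).
Each pᵢ ln pᵢ term: 0.26056×(-1.34491)=-0.35043, 0.14789×(-1.91130)=-0.28266, 0.45775×(-0.78144)=-0.35770, 0.08451×(-2.47092)=-0.20881, 0.0493×(-3.00992)=-0.14838.
Sum = -1.34798, so H' = 1.348.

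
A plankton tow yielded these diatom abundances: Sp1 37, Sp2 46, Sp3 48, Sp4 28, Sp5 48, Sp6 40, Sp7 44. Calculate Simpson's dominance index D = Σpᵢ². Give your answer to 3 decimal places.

0.147

Total N = 37+46+48+28+48+40+44 = 291, so the proportions are 0.12715, 0.15808, 0.16495, 0.09622, 0.16495, 0.13746, 0.1512 (working shown to 5 dp, full precision carried).
D = 0.12715² + 0.15808² + 0.16495² + 0.09622² + 0.16495² + 0.13746² + 0.1512² = 0.01617 + 0.02499 + 0.02721 + 0.00926 + 0.02721 + 0.01889 + 0.02286 = 0.14659.
To 3 decimal places, D = 0.147.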